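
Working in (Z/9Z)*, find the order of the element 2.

The order of 2 must divide φ(9) = φ(3^2) = 3·(3−1) = 6 = 2 · 3.
Divisors of 6: 1, 2, 3, 6.
Compute 2^d (mod 9) for the divisors d until we hit 1:
2^1 ≡ 2 (mod 9)
2^2 ≡ 4 (mod 9)
2^3 ≡ 8 (mod 9)
2^6 ≡ 1 (mod 9) ✓
Therefore the multiplicative order of 2 modulo 9 is 6.

6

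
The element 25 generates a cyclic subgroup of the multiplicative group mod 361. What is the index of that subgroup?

2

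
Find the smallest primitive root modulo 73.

φ(73) = 73 − 1 = 72 = 2^3 · 3^2.
g is a primitive root iff g^(72/q) ≢ 1 (mod 73) for each prime q ∈ {2, 3}.
g = 2: 2^36 ≡ 1 — hits 1, so not a primitive root.
g = 3: 3^36 ≡ 1 — hits 1, so not a primitive root.
g = 4: 4^36 ≡ 1 — hits 1, so not a primitive root.
g = 5: 5^36 ≡ 72; 5^24 ≡ 8 — none is 1, so 5 is a primitive root.
Hence the least primitive root of 73 is 5.

5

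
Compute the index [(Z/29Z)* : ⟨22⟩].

2

ord(22) | φ(29) = 29 − 1 = 28 = 2^2 · 7.
Divisors of 28: 1, 2, 4, 7, 14, 28.
Evaluate successive powers at the divisors of 28:
22^1 ≡ 22
22^2 ≡ 20
22^4 ≡ 23
22^7 ≡ 28
22^14 ≡ 1
The order of 22 is 14, so the subgroup it generates has 14 elements.
The index is φ(29) / ord(22) = 28 / 14 = 2.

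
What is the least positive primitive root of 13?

2

φ(13) = 13 − 1 = 12 = 2^2 · 3.
Test candidates g = 2, 3, … against the prime factors q ∈ {2, 3} of φ(13): g is a generator iff g^(12/q) ≢ 1 for every such q.
g = 2: 2^6 ≡ 12; 2^4 ≡ 3 — none is 1, so 2 is a primitive root.
So 2 is the smallest generator of (Z/13Z)^×.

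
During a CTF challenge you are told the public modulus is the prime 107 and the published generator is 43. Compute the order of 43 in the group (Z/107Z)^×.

By Lagrange's theorem, ord_107(43) divides φ(107) = 107 − 1 = 106 = 2 · 53.
Divisors of 106: 1, 2, 53, 106.
Compute 43^d (mod 107) for the divisors d until we hit 1:
43^1 ≡ 43 (mod 107)
43^2 ≡ 30 (mod 107)
43^53 ≡ 106 (mod 107)
43^106 ≡ 1 (mod 107) ✓
Therefore the multiplicative order of 43 modulo 107 is 106.

106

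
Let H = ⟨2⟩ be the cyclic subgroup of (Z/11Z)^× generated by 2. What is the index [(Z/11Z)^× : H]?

1

By Lagrange's theorem, ord_11(2) divides φ(11) = 11 − 1 = 10 = 2 · 5.
Divisors of 10: 1, 2, 5, 10.
Check 2^d mod 11 for each divisor in increasing order:
2^1 ≡ 2 (mod 11)
2^2 ≡ 4 (mod 11)
2^5 ≡ 10 (mod 11)
2^10 ≡ 1 (mod 11) ✓
So ord_11(2) = 10, hence |⟨2⟩| = 10.
Index = |(Z/11Z)^×| / |⟨2⟩| = 10 / 10 = 1.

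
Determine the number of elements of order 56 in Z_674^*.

24

φ(674) = φ(2)·φ(337) = 1·336 = 336 = 2^4 · 3 · 7.
Since (Z/674Z)^× is cyclic of order 336, the number of elements of order d is φ(d) when d | 336 and 0 otherwise.
56 = 2^3 · 7 divides 336, and φ(56) = 24.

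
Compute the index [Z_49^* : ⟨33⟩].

1

ord(33) | φ(49) = φ(7^2) = 7·(7−1) = 42 = 2 · 3 · 7.
Divisors of 42: 1, 2, 3, 6, 7, 14, 21, 42.
Compute 33^d (mod 49) for the divisors d until we hit 1:
33^1 ≡ 33 (mod 49)
33^2 ≡ 11 (mod 49)
33^3 ≡ 20 (mod 49)
33^6 ≡ 8 (mod 49)
33^7 ≡ 19 (mod 49)
33^14 ≡ 18 (mod 49)
33^21 ≡ 48 (mod 49)
33^42 ≡ 1 (mod 49) ✓
Thus |⟨33⟩| = ord(33) = 42.
[(Z/49Z)^× : ⟨33⟩] = 42/42 = 1.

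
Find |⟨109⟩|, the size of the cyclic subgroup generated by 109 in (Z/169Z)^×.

52

Since 109 ∈ (Z/169Z)^×, its order divides φ(169) = φ(13^2) = 13·(13−1) = 156 = 2^2 · 3 · 13.
Divisors of 156: 1, 2, 3, 4, 6, 12, 13, 26, 39, 52, 78, 156.
Evaluate successive powers at the divisors of 156:
109^1 ≡ 109
109^2 ≡ 51
109^3 ≡ 151
109^4 ≡ 66
109^6 ≡ 155
109^12 ≡ 27
109^13 ≡ 70
109^26 ≡ 168
109^39 ≡ 99
109^52 ≡ 1
Hence ord(109) = 52.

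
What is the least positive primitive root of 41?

φ(41) = 41 − 1 = 40 = 2^3 · 5.
g is a primitive root iff g^(40/q) ≢ 1 (mod 41) for each prime q ∈ {2, 5}.
g = 2: 2^20 ≡ 1 — hits 1, so not a primitive root.
g = 3: 3^20 ≡ 40; 3^8 ≡ 1 — hits 1, so not a primitive root.
g = 4: 4^20 ≡ 1 — hits 1, so not a primitive root.
g = 5: 5^20 ≡ 1 — hits 1, so not a primitive root.
g = 6: 6^20 ≡ 40; 6^8 ≡ 10 — none is 1, so 6 is a primitive root.
Hence the least primitive root of 41 is 6.

6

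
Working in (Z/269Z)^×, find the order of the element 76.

The order of 76 must divide φ(269) = 269 − 1 = 268 = 2^2 · 67.
Divisors of 268: 1, 2, 4, 67, 134, 268.
Test each divisor d:
76^1 ≡ 76 (mod 269)
76^2 ≡ 127 (mod 269)
76^4 ≡ 258 (mod 269)
76^67 ≡ 187 (mod 269)
76^134 ≡ 268 (mod 269)
76^268 ≡ 1 (mod 269) ✓
So ord_269(76) = 268.

268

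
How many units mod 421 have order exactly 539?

φ(421) = 421 − 1 = 420 = 2^2 · 3 · 5 · 7.
In a cyclic group of order 420, there are φ(d) elements of order d for each divisor d of 420, and zero for non-divisors.
Since 539 ∤ 420, the count is 0.

0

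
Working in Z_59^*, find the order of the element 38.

58

ord(38) | φ(59) = 59 − 1 = 58 = 2 · 29.
Divisors of 58: 1, 2, 29, 58.
Check 38^d mod 59 for each divisor in increasing order:
38^1 ≡ 38
38^2 ≡ 28
38^29 ≡ 58
38^58 ≡ 1
So ord_59(38) = 58.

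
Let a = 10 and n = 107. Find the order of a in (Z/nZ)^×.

Since 10 ∈ (Z/107Z)^×, its order divides φ(107) = 107 − 1 = 106 = 2 · 53.
Divisors of 106: 1, 2, 53, 106.
Compute 10^d (mod 107) for the divisors d until we hit 1:
10^1 ≡ 10 (mod 107)
10^2 ≡ 100 (mod 107)
10^53 ≡ 1 (mod 107) ✓
Hence ord(10) = 53.

53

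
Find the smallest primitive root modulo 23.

5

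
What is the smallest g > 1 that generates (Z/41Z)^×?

6

φ(41) = 41 − 1 = 40 = 2^3 · 5.
Test candidates g = 2, 3, … against the prime factors q ∈ {2, 5} of φ(41): g is a generator iff g^(40/q) ≢ 1 for every such q.
g = 2: 2^20 ≡ 1 — hits 1, so not a primitive root.
g = 3: 3^20 ≡ 40; 3^8 ≡ 1 — hits 1, so not a primitive root.
g = 4: 4^20 ≡ 1 — hits 1, so not a primitive root.
g = 5: 5^20 ≡ 1 — hits 1, so not a primitive root.
g = 6: 6^20 ≡ 40; 6^8 ≡ 10 — none is 1, so 6 is a primitive root.
So 6 is the smallest generator of (Z/41Z)^×.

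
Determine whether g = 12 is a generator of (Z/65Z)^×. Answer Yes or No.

No

65 = 5 · 13 is a product of two distinct odd primes, so (Z/65Z)^× ≅ (Z/5Z)^× × (Z/13Z)^× is not cyclic.
No primitive root modulo 65 exists; in particular 12 is not one.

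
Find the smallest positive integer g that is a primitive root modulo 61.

2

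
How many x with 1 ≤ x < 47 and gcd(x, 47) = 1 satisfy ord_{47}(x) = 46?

φ(47) = 47 − 1 = 46 = 2 · 23.
In a cyclic group of order 46, there are φ(d) elements of order d for each divisor d of 46, and zero for non-divisors.
46 = 2 · 23 divides 46, and φ(46) = 22.

22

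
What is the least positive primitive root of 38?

3

φ(38) = φ(2)·φ(19) = 1·18 = 18 = 2 · 3^2.
g is a primitive root iff g^(18/q) ≢ 1 (mod 38) for each prime q ∈ {2, 3}.
g = 2: gcd(2, 38) = 2 > 1, not a unit — skip.
g = 3: 3^9 ≡ 37; 3^6 ≡ 7 — none is 1, so 3 is a primitive root.
The smallest primitive root modulo 38 is 3.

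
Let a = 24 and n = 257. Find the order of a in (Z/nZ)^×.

256

Since 24 ∈ (Z/257Z)^×, its order divides φ(257) = 257 − 1 = 256 = 2^8.
Divisors of 256: 1, 2, 4, 8, 16, 32, 64, 128, 256.
Compute 24^d (mod 257) for the divisors d until we hit 1:
24^1 ≡ 24
24^2 ≡ 62
24^4 ≡ 246
24^8 ≡ 121
24^16 ≡ 249
24^32 ≡ 64
24^64 ≡ 241
24^128 ≡ 256
24^256 ≡ 1
Therefore the multiplicative order of 24 modulo 257 is 256.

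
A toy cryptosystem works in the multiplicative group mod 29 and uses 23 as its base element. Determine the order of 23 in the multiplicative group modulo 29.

7

By Lagrange's theorem, ord_29(23) divides φ(29) = 29 − 1 = 28 = 2^2 · 7.
Divisors of 28: 1, 2, 4, 7, 14, 28.
Compute 23^d (mod 29) for the divisors d until we hit 1:
23^1 ≡ 23
23^2 ≡ 7
23^4 ≡ 20
23^7 ≡ 1
Therefore the multiplicative order of 23 modulo 29 is 7.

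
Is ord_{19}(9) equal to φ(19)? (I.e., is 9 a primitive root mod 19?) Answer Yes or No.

No

φ(19) = 19 − 1 = 18 = 2 · 3^2.
An element g generates (Z/19Z)^× iff g^(18/q) ≢ 1 (mod 19) for each prime q ∈ {2, 3}.
9^9 ≡ 1 (mod 19)  [q = 2: ≡ 1 ✗]
9^6 ≡ 11 (mod 19)  [q = 3: ≢ 1 ✓]
Since 9^9 ≡ 1, the order of 9 divides 9 < 18, so 9 is not a primitive root.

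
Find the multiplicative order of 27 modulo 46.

11

By Lagrange's theorem, ord_46(27) divides φ(46) = φ(2)·φ(23) = 1·22 = 22 = 2 · 11.
Divisors of 22: 1, 2, 11, 22.
Test each divisor d:
27^1 ≡ 27 (mod 46)
27^2 ≡ 39 (mod 46)
27^11 ≡ 1 (mod 46) ✓
Therefore the multiplicative order of 27 modulo 46 is 11.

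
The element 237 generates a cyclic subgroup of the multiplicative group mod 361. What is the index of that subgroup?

Since 237 ∈ (Z/361Z)^×, its order divides φ(361) = φ(19^2) = 19·(19−1) = 342 = 2 · 3^2 · 19.
Divisors of 342: 1, 2, 3, 6, 9, 18, 19, 38, 57, 114, 171, 342.
Evaluate successive powers at the divisors of 342:
237^1 ≡ 237 (mod 361)
237^2 ≡ 214 (mod 361)
237^3 ≡ 178 (mod 361)
237^6 ≡ 277 (mod 361)
237^9 ≡ 210 (mod 361)
237^18 ≡ 58 (mod 361)
237^19 ≡ 28 (mod 361)
237^38 ≡ 62 (mod 361)
237^57 ≡ 292 (mod 361)
237^114 ≡ 68 (mod 361)
237^171 ≡ 1 (mod 361) ✓
So ord_361(237) = 171, hence |⟨237⟩| = 171.
Index = |(Z/361Z)^×| / |⟨237⟩| = 342 / 171 = 2.

2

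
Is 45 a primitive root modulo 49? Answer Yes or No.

Yes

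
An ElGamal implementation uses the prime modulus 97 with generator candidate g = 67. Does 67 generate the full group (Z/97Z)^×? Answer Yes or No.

φ(97) = 97 − 1 = 96 = 2^5 · 3.
An element g generates (Z/97Z)^× iff g^(96/q) ≢ 1 (mod 97) for each prime q ∈ {2, 3}.
67^48 ≡ 96 (mod 97)  [q = 2: ≢ 1 ✓]
67^32 ≡ 1 (mod 97)  [q = 3: ≡ 1 ✗]
67^32 ≡ 1 shows ord(67) | 32, strictly less than φ(97); not a primitive root.

No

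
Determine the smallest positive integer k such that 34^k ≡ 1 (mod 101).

By Lagrange's theorem, ord_101(34) divides φ(101) = 101 − 1 = 100 = 2^2 · 5^2.
Divisors of 100: 1, 2, 4, 5, 10, 20, 25, 50, 100.
Compute 34^d (mod 101) for the divisors d until we hit 1:
34^1 ≡ 34 (mod 101)
34^2 ≡ 45 (mod 101)
34^4 ≡ 5 (mod 101)
34^5 ≡ 69 (mod 101)
34^10 ≡ 14 (mod 101)
34^20 ≡ 95 (mod 101)
34^25 ≡ 91 (mod 101)
34^50 ≡ 100 (mod 101)
34^100 ≡ 1 (mod 101) ✓
The smallest such exponent is 100, so the order of 34 is 100.

100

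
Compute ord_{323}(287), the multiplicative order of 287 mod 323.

By Lagrange's theorem, ord_323(287) divides φ(323) = φ(17·19) = (17−1)·(19−1) = 16·18 = 288 = 2^5 · 3^2.
Divisors of 288: 1, 2, 3, 4, 6, 8, 9, 12, 16, 18, 24, 32, 36, 48, 72, 96, 144, 288.
Evaluate successive powers at the divisors of 288:
287^1 ≡ 287 (mod 323)
287^2 ≡ 4 (mod 323)
287^3 ≡ 179 (mod 323)
287^4 ≡ 16 (mod 323)
287^6 ≡ 64 (mod 323)
287^8 ≡ 256 (mod 323)
287^9 ≡ 151 (mod 323)
287^12 ≡ 220 (mod 323)
287^16 ≡ 290 (mod 323)
287^18 ≡ 191 (mod 323)
287^24 ≡ 273 (mod 323)
287^32 ≡ 120 (mod 323)
287^36 ≡ 305 (mod 323)
287^48 ≡ 239 (mod 323)
287^72 ≡ 1 (mod 323) ✓
So ord_323(287) = 72.

72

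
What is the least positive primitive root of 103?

5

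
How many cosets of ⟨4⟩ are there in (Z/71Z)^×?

The order of 4 must divide φ(71) = 71 − 1 = 70 = 2 · 5 · 7.
Divisors of 70: 1, 2, 5, 7, 10, 14, 35, 70.
Test each divisor d:
4^1 ≡ 4 (mod 71)
4^2 ≡ 16 (mod 71)
4^5 ≡ 30 (mod 71)
4^7 ≡ 54 (mod 71)
4^10 ≡ 48 (mod 71)
4^14 ≡ 5 (mod 71)
4^35 ≡ 1 (mod 71) ✓
The order of 4 is 35, so the subgroup it generates has 35 elements.
Index = |(Z/71Z)^×| / |⟨4⟩| = 70 / 35 = 2.

2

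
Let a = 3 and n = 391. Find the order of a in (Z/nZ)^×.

176

Since 3 ∈ (Z/391Z)^×, its order divides φ(391) = φ(17·23) = (17−1)·(23−1) = 16·22 = 352 = 2^5 · 11.
Divisors of 352: 1, 2, 4, 8, 11, 16, 22, 32, 44, 88, 176, 352.
Test each divisor d:
3^1 ≡ 3 (mod 391)
3^2 ≡ 9 (mod 391)
3^4 ≡ 81 (mod 391)
3^8 ≡ 305 (mod 391)
3^11 ≡ 24 (mod 391)
3^16 ≡ 358 (mod 391)
3^22 ≡ 185 (mod 391)
3^32 ≡ 307 (mod 391)
3^44 ≡ 208 (mod 391)
3^88 ≡ 254 (mod 391)
3^176 ≡ 1 (mod 391) ✓
So ord_391(3) = 176.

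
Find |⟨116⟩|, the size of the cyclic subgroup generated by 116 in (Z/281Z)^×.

14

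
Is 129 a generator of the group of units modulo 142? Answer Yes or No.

No

φ(142) = φ(2)·φ(71) = 1·70 = 70 = 2 · 5 · 7.
It suffices to check that the order of 129 is not a proper divisor of 70: compute 129^(70/q) for q ∈ {2, 5, 7}.
129^35 ≡ 1 (mod 142)  [q = 2: ≡ 1 ✗]
129^14 ≡ 25 (mod 142)  [q = 5: ≢ 1 ✓]
129^10 ≡ 91 (mod 142)  [q = 7: ≢ 1 ✓]
129^35 ≡ 1 shows ord(129) | 35, strictly less than φ(142); not a primitive root.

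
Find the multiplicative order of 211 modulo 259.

Since 211 ∈ (Z/259Z)^×, its order divides φ(259) = φ(7·37) = (7−1)·(37−1) = 6·36 = 216 = 2^3 · 3^3.
Divisors of 216: 1, 2, 3, 4, 6, 8, 9, 12, 18, 24, 27, 36, 54, 72, 108, 216.
Evaluate successive powers at the divisors of 216:
211^1 ≡ 211 (mod 259)
211^2 ≡ 232 (mod 259)
211^3 ≡ 1 (mod 259) ✓
The smallest such exponent is 3, so the order of 211 is 3.

3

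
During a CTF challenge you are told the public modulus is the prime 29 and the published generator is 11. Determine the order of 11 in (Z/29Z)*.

ord(11) | φ(29) = 29 − 1 = 28 = 2^2 · 7.
Divisors of 28: 1, 2, 4, 7, 14, 28.
Evaluate successive powers at the divisors of 28:
11^1 ≡ 11 (mod 29)
11^2 ≡ 5 (mod 29)
11^4 ≡ 25 (mod 29)
11^7 ≡ 12 (mod 29)
11^14 ≡ 28 (mod 29)
11^28 ≡ 1 (mod 29) ✓
So ord_29(11) = 28.

28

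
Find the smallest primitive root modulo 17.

3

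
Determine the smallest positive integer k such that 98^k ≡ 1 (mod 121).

The order of 98 must divide φ(121) = φ(11^2) = 11·(11−1) = 110 = 2 · 5 · 11.
Divisors of 110: 1, 2, 5, 10, 11, 22, 55, 110.
Test each divisor d:
98^1 ≡ 98 (mod 121)
98^2 ≡ 45 (mod 121)
98^5 ≡ 10 (mod 121)
98^10 ≡ 100 (mod 121)
98^11 ≡ 120 (mod 121)
98^22 ≡ 1 (mod 121) ✓
So ord_121(98) = 22.

22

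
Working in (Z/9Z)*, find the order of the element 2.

The order of 2 must divide φ(9) = φ(3^2) = 3·(3−1) = 6 = 2 · 3.
Divisors of 6: 1, 2, 3, 6.
Check 2^d mod 9 for each divisor in increasing order:
2^1 ≡ 2
2^2 ≡ 4
2^3 ≡ 8
2^6 ≡ 1
Therefore the multiplicative order of 2 modulo 9 is 6.

6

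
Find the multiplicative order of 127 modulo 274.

8

Since 127 ∈ (Z/274Z)^×, its order divides φ(274) = φ(2)·φ(137) = 1·136 = 136 = 2^3 · 17.
Divisors of 136: 1, 2, 4, 8, 17, 34, 68, 136.
Test each divisor d:
127^1 ≡ 127 (mod 274)
127^2 ≡ 237 (mod 274)
127^4 ≡ 273 (mod 274)
127^8 ≡ 1 (mod 274) ✓
The smallest such exponent is 8, so the order of 127 is 8.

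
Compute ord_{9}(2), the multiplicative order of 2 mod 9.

6

Since 2 ∈ (Z/9Z)^×, its order divides φ(9) = φ(3^2) = 3·(3−1) = 6 = 2 · 3.
Divisors of 6: 1, 2, 3, 6.
Check 2^d mod 9 for each divisor in increasing order:
2^1 ≡ 2 (mod 9)
2^2 ≡ 4 (mod 9)
2^3 ≡ 8 (mod 9)
2^6 ≡ 1 (mod 9) ✓
So ord_9(2) = 6.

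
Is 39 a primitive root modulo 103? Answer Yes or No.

No

φ(103) = 103 − 1 = 102 = 2 · 3 · 17.
Test 39^(102/q) mod 103 for each prime factor q of 102:
39^51 ≡ 102 (mod 103)  [q = 2: ≢ 1 ✓]
39^34 ≡ 1 (mod 103)  [q = 3: ≡ 1 ✗]
39^6 ≡ 81 (mod 103)  [q = 17: ≢ 1 ✓]
Since 39^34 ≡ 1, the order of 39 divides 34 < 102, so 39 is not a primitive root.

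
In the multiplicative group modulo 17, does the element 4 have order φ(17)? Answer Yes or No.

No

φ(17) = 17 − 1 = 16 = 2^4.
Test 4^(16/q) mod 17 for each prime factor q of 16:
4^8 ≡ 1 (mod 17)  [q = 2: ≡ 1 ✗]
The check at q = 2 fails, so 4 generates a proper subgroup.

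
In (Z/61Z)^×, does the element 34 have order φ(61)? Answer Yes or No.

φ(61) = 61 − 1 = 60 = 2^2 · 3 · 5.
An element g generates (Z/61Z)^× iff g^(60/q) ≢ 1 (mod 61) for each prime q ∈ {2, 3, 5}.
34^30 ≡ 1 (mod 61)  [q = 2: ≡ 1 ✗]
34^20 ≡ 1 (mod 61)  [q = 3: ≡ 1 ✗]
34^12 ≡ 58 (mod 61)  [q = 5: ≢ 1 ✓]
34^30 ≡ 1 shows ord(34) | 30, strictly less than φ(61); not a primitive root.

No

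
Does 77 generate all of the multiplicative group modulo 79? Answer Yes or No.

φ(79) = 79 − 1 = 78 = 2 · 3 · 13.
An element g generates (Z/79Z)^× iff g^(78/q) ≢ 1 (mod 79) for each prime q ∈ {2, 3, 13}.
77^39 ≡ 78 (mod 79)  [q = 2: ≢ 1 ✓]
77^26 ≡ 23 (mod 79)  [q = 3: ≢ 1 ✓]
77^6 ≡ 64 (mod 79)  [q = 13: ≢ 1 ✓]
None equal 1, so ord_79(77) = 78: 77 is a primitive root.

Yes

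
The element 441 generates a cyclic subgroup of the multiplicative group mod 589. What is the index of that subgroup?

Since 441 ∈ (Z/589Z)^×, its order divides φ(589) = φ(19·31) = (19−1)·(31−1) = 18·30 = 540 = 2^2 · 3^3 · 5.
Divisors of 540: 1, 2, 3, 4, 5, 6, 9, 10, 12, 15, 18, 20, 27, 30, 36, 45, 54, 60, 90, 108, 135, 180, 270, 540.
Test each divisor d:
441^1 ≡ 441 (mod 589)
441^2 ≡ 111 (mod 589)
441^3 ≡ 64 (mod 589)
441^4 ≡ 541 (mod 589)
441^5 ≡ 36 (mod 589)
441^6 ≡ 562 (mod 589)
441^9 ≡ 39 (mod 589)
441^10 ≡ 118 (mod 589)
441^12 ≡ 140 (mod 589)
441^15 ≡ 125 (mod 589)
441^18 ≡ 343 (mod 589)
441^20 ≡ 377 (mod 589)
441^27 ≡ 419 (mod 589)
441^30 ≡ 311 (mod 589)
441^36 ≡ 438 (mod 589)
441^45 ≡ 1 (mod 589) ✓
The order of 441 is 45, so the subgroup it generates has 45 elements.
The index is φ(589) / ord(441) = 540 / 45 = 12.

12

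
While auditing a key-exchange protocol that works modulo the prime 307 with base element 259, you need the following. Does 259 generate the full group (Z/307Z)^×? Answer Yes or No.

φ(307) = 307 − 1 = 306 = 2 · 3^2 · 17.
It suffices to check that the order of 259 is not a proper divisor of 306: compute 259^(306/q) for q ∈ {2, 3, 17}.
259^153 ≡ 1 (mod 307)  [q = 2: ≡ 1 ✗]
259^102 ≡ 1 (mod 307)  [q = 3: ≡ 1 ✗]
259^18 ≡ 105 (mod 307)  [q = 17: ≢ 1 ✓]
The check at q = 2 fails, so 259 generates a proper subgroup.

No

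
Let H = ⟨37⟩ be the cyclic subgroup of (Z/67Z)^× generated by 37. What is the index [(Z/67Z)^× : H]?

The order of 37 must divide φ(67) = 67 − 1 = 66 = 2 · 3 · 11.
Divisors of 66: 1, 2, 3, 6, 11, 22, 33, 66.
Check 37^d mod 67 for each divisor in increasing order:
37^1 ≡ 37 (mod 67)
37^2 ≡ 29 (mod 67)
37^3 ≡ 1 (mod 67) ✓
So ord_67(37) = 3, hence |⟨37⟩| = 3.
Index = |(Z/67Z)^×| / |⟨37⟩| = 66 / 3 = 22.

22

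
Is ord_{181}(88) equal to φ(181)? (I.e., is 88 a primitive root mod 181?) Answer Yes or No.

φ(181) = 181 − 1 = 180 = 2^2 · 3^2 · 5.
It suffices to check that the order of 88 is not a proper divisor of 180: compute 88^(180/q) for q ∈ {2, 3, 5}.
88^90 ≡ 180 (mod 181)  [q = 2: ≢ 1 ✓]
88^60 ≡ 132 (mod 181)  [q = 3: ≢ 1 ✓]
88^36 ≡ 1 (mod 181)  [q = 5: ≡ 1 ✗]
88^36 ≡ 1 shows ord(88) | 36, strictly less than φ(181); not a primitive root.

No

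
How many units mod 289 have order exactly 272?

φ(289) = φ(17^2) = 17·(17−1) = 272 = 2^4 · 17.
In a cyclic group of order 272, there are φ(d) elements of order d for each divisor d of 272, and zero for non-divisors.
272 = 2^4 · 17 divides 272, and φ(272) = 128.

128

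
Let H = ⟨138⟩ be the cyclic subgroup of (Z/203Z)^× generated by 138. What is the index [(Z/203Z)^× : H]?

The order of 138 must divide φ(203) = φ(7·29) = (7−1)·(29−1) = 6·28 = 168 = 2^3 · 3 · 7.
Divisors of 168: 1, 2, 3, 4, 6, 7, 8, 12, 14, 21, 24, 28, 42, 56, 84, 168.
Check 138^d mod 203 for each divisor in increasing order:
138^1 ≡ 138
138^2 ≡ 165
138^3 ≡ 34
138^4 ≡ 23
138^6 ≡ 141
138^7 ≡ 173
138^8 ≡ 123
138^12 ≡ 190
138^14 ≡ 88
138^21 ≡ 202
138^24 ≡ 169
138^28 ≡ 30
138^42 ≡ 1
So ord_203(138) = 42, hence |⟨138⟩| = 42.
Index = |(Z/203Z)^×| / |⟨138⟩| = 168 / 42 = 4.

4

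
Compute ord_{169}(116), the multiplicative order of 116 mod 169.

26

ord(116) | φ(169) = φ(13^2) = 13·(13−1) = 156 = 2^2 · 3 · 13.
Divisors of 156: 1, 2, 3, 4, 6, 12, 13, 26, 39, 52, 78, 156.
Compute 116^d (mod 169) for the divisors d until we hit 1:
116^1 ≡ 116 (mod 169)
116^2 ≡ 105 (mod 169)
116^3 ≡ 12 (mod 169)
116^4 ≡ 40 (mod 169)
116^6 ≡ 144 (mod 169)
116^12 ≡ 118 (mod 169)
116^13 ≡ 168 (mod 169)
116^26 ≡ 1 (mod 169) ✓
Hence ord(116) = 26.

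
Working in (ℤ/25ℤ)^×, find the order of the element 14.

10

The order of 14 must divide φ(25) = φ(5^2) = 5·(5−1) = 20 = 2^2 · 5.
Divisors of 20: 1, 2, 4, 5, 10, 20.
Check 14^d mod 25 for each divisor in increasing order:
14^1 ≡ 14 (mod 25)
14^2 ≡ 21 (mod 25)
14^4 ≡ 16 (mod 25)
14^5 ≡ 24 (mod 25)
14^10 ≡ 1 (mod 25) ✓
Hence ord(14) = 10.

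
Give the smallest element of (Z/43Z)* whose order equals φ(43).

φ(43) = 43 − 1 = 42 = 2 · 3 · 7.
g is a primitive root iff g^(42/q) ≢ 1 (mod 43) for each prime q ∈ {2, 3, 7}.
g = 2: 2^21 ≡ 42; 2^14 ≡ 1 — hits 1, so not a primitive root.
g = 3: 3^21 ≡ 42; 3^14 ≡ 36; 3^6 ≡ 41 — none is 1, so 3 is a primitive root.
So 3 is the smallest generator of (Z/43Z)^×.

3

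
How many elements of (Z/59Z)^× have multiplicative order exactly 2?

φ(59) = 59 − 1 = 58 = 2 · 29.
In a cyclic group of order 58, there are φ(d) elements of order d for each divisor d of 58, and zero for non-divisors.
2 | 58, and φ(2) = 2 − 1 = 1.

1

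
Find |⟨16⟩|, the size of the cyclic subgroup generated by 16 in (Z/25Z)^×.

5

Since 16 ∈ (Z/25Z)^×, its order divides φ(25) = φ(5^2) = 5·(5−1) = 20 = 2^2 · 5.
Divisors of 20: 1, 2, 4, 5, 10, 20.
Test each divisor d:
16^1 ≡ 16
16^2 ≡ 6
16^4 ≡ 11
16^5 ≡ 1
Hence ord(16) = 5.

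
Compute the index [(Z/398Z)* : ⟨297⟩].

6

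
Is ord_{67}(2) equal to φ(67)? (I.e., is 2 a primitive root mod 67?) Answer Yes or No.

Yes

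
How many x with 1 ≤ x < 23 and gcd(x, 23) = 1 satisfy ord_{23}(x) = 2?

φ(23) = 23 − 1 = 22 = 2 · 11.
(Z/23Z)^× is cyclic (|G| = 22); a cyclic group of order m has exactly φ(d) elements of each order d | m, and none otherwise.
2 | 22, and φ(2) = 2 − 1 = 1.

1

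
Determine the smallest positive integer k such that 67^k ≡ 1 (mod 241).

120

ord(67) | φ(241) = 241 − 1 = 240 = 2^4 · 3 · 5.
Divisors of 240: 1, 2, 3, 4, 5, 6, 8, 10, 12, 15, 16, 20, 24, 30, 40, 48, 60, 80, 120, 240.
Evaluate successive powers at the divisors of 240:
67^1 ≡ 67
67^2 ≡ 151
67^3 ≡ 236
67^4 ≡ 147
67^5 ≡ 209
67^6 ≡ 25
67^8 ≡ 160
67^10 ≡ 60
67^12 ≡ 143
67^15 ≡ 8
67^16 ≡ 54
67^20 ≡ 226
67^24 ≡ 205
67^30 ≡ 64
67^40 ≡ 225
67^48 ≡ 91
67^60 ≡ 240
67^80 ≡ 15
67^120 ≡ 1
Therefore the multiplicative order of 67 modulo 241 is 120.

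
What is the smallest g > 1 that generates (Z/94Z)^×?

φ(94) = φ(2)·φ(47) = 1·46 = 46 = 2 · 23.
g is a primitive root iff g^(46/q) ≢ 1 (mod 94) for each prime q ∈ {2, 23}.
g = 2: gcd(2, 94) = 2 > 1, not a unit — skip.
g = 3: 3^23 ≡ 1 — hits 1, so not a primitive root.
g = 4: gcd(4, 94) = 2 > 1, not a unit — skip.
g = 5: 5^23 ≡ 93; 5^2 ≡ 25 — none is 1, so 5 is a primitive root.
The smallest primitive root modulo 94 is 5.

5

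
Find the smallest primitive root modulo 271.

6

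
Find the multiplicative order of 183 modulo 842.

The order of 183 must divide φ(842) = φ(2)·φ(421) = 1·420 = 420 = 2^2 · 3 · 5 · 7.
Divisors of 420: 1, 2, 3, 4, 5, 6, 7, 10, 12, 14, 15, 20, 21, 28, 30, 35, 42, 60, 70, 84, 105, 140, 210, 420.
Test each divisor d:
183^1 ≡ 183 (mod 842)
183^2 ≡ 651 (mod 842)
183^3 ≡ 411 (mod 842)
183^4 ≡ 275 (mod 842)
183^5 ≡ 647 (mod 842)
183^6 ≡ 521 (mod 842)
183^7 ≡ 197 (mod 842)
183^10 ≡ 135 (mod 842)
183^12 ≡ 317 (mod 842)
183^14 ≡ 77 (mod 842)
183^15 ≡ 619 (mod 842)
183^20 ≡ 543 (mod 842)
183^21 ≡ 13 (mod 842)
183^28 ≡ 35 (mod 842)
183^30 ≡ 51 (mod 842)
183^35 ≡ 159 (mod 842)
183^42 ≡ 169 (mod 842)
183^60 ≡ 75 (mod 842)
183^70 ≡ 21 (mod 842)
183^84 ≡ 775 (mod 842)
183^105 ≡ 813 (mod 842)
183^140 ≡ 441 (mod 842)
183^210 ≡ 841 (mod 842)
183^420 ≡ 1 (mod 842) ✓
So ord_842(183) = 420.

420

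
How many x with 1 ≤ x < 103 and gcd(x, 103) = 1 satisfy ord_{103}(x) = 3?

2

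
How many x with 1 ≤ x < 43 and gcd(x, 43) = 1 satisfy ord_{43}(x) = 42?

12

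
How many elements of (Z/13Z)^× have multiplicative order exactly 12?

4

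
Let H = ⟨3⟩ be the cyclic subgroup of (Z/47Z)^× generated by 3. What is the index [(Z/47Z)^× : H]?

The order of 3 must divide φ(47) = 47 − 1 = 46 = 2 · 23.
Divisors of 46: 1, 2, 23, 46.
Compute 3^d (mod 47) for the divisors d until we hit 1:
3^1 ≡ 3 (mod 47)
3^2 ≡ 9 (mod 47)
3^23 ≡ 1 (mod 47) ✓
The order of 3 is 23, so the subgroup it generates has 23 elements.
[(Z/47Z)^× : ⟨3⟩] = 46/23 = 2.

2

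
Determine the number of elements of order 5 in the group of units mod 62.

4

φ(62) = φ(2)·φ(31) = 1·30 = 30 = 2 · 3 · 5.
In a cyclic group of order 30, there are φ(d) elements of order d for each divisor d of 30, and zero for non-divisors.
5 | 30, and φ(5) = 5 − 1 = 4.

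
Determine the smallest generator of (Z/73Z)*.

φ(73) = 73 − 1 = 72 = 2^3 · 3^2.
Test candidates g = 2, 3, … against the prime factors q ∈ {2, 3} of φ(73): g is a generator iff g^(72/q) ≢ 1 for every such q.
g = 2: 2^36 ≡ 1 — hits 1, so not a primitive root.
g = 3: 3^36 ≡ 1 — hits 1, so not a primitive root.
g = 4: 4^36 ≡ 1 — hits 1, so not a primitive root.
g = 5: 5^36 ≡ 72; 5^24 ≡ 8 — none is 1, so 5 is a primitive root.
So 5 is the smallest generator of (Z/73Z)^×.

5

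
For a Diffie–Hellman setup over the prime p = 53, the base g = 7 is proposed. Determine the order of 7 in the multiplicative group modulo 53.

26

ord(7) | φ(53) = 53 − 1 = 52 = 2^2 · 13.
Divisors of 52: 1, 2, 4, 13, 26, 52.
Evaluate successive powers at the divisors of 52:
7^1 ≡ 7 (mod 53)
7^2 ≡ 49 (mod 53)
7^4 ≡ 16 (mod 53)
7^13 ≡ 52 (mod 53)
7^26 ≡ 1 (mod 53) ✓
The smallest such exponent is 26, so the order of 7 is 26.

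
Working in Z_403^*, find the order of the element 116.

The order of 116 must divide φ(403) = φ(13·31) = (13−1)·(31−1) = 12·30 = 360 = 2^3 · 3^2 · 5.
Divisors of 360: 1, 2, 3, 4, 5, 6, 8, 9, 10, 12, 15, 18, 20, 24, 30, 36, 40, 45, 60, 72, 90, 120, 180, 360.
Compute 116^d (mod 403) for the divisors d until we hit 1:
116^1 ≡ 116 (mod 403)
116^2 ≡ 157 (mod 403)
116^3 ≡ 77 (mod 403)
116^4 ≡ 66 (mod 403)
116^5 ≡ 402 (mod 403)
116^6 ≡ 287 (mod 403)
116^8 ≡ 326 (mod 403)
116^9 ≡ 337 (mod 403)
116^10 ≡ 1 (mod 403) ✓
So ord_403(116) = 10.

10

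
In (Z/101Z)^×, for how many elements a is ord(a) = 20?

8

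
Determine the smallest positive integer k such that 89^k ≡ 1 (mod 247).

36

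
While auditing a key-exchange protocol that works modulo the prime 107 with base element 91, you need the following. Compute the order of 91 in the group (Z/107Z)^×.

106

By Lagrange's theorem, ord_107(91) divides φ(107) = 107 − 1 = 106 = 2 · 53.
Divisors of 106: 1, 2, 53, 106.
Compute 91^d (mod 107) for the divisors d until we hit 1:
91^1 ≡ 91 (mod 107)
91^2 ≡ 42 (mod 107)
91^53 ≡ 106 (mod 107)
91^106 ≡ 1 (mod 107) ✓
Therefore the multiplicative order of 91 modulo 107 is 106.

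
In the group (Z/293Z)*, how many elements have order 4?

2

φ(293) = 293 − 1 = 292 = 2^2 · 73.
In a cyclic group of order 292, there are φ(d) elements of order d for each divisor d of 292, and zero for non-divisors.
4 = 2^2 divides 292, and φ(4) = 2.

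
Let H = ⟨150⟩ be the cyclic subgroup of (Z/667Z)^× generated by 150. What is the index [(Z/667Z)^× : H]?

The order of 150 must divide φ(667) = φ(23·29) = (23−1)·(29−1) = 22·28 = 616 = 2^3 · 7 · 11.
Divisors of 616: 1, 2, 4, 7, 8, 11, 14, 22, 28, 44, 56, 77, 88, 154, 308, 616.
Evaluate successive powers at the divisors of 616:
150^1 ≡ 150
150^2 ≡ 489
150^4 ≡ 335
150^7 ≡ 637
150^8 ≡ 169
150^11 ≡ 622
150^14 ≡ 233
150^22 ≡ 24
150^28 ≡ 262
150^44 ≡ 576
150^56 ≡ 610
150^77 ≡ 231
150^88 ≡ 277
150^154 ≡ 1
The order of 150 is 154, so the subgroup it generates has 154 elements.
[(Z/667Z)^× : ⟨150⟩] = 616/154 = 4.

4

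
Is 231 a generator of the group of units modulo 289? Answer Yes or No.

Yes

φ(289) = φ(17^2) = 17·(17−1) = 272 = 2^4 · 17.
An element g generates (Z/289Z)^× iff g^(272/q) ≢ 1 (mod 289) for each prime q ∈ {2, 17}.
231^136 ≡ 288 (mod 289)  [q = 2: ≢ 1 ✓]
231^16 ≡ 86 (mod 289)  [q = 17: ≢ 1 ✓]
All checks pass, so 231 has order 272 and is a primitive root modulo 289.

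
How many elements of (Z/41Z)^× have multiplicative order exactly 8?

4

φ(41) = 41 − 1 = 40 = 2^3 · 5.
Since (Z/41Z)^× is cyclic of order 40, the number of elements of order d is φ(d) when d | 40 and 0 otherwise.
8 = 2^3 divides 40, and φ(8) = 4.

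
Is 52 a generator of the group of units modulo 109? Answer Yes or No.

Yes

φ(109) = 109 − 1 = 108 = 2^2 · 3^3.
It suffices to check that the order of 52 is not a proper divisor of 108: compute 52^(108/q) for q ∈ {2, 3}.
52^54 ≡ 108 (mod 109)  [q = 2: ≢ 1 ✓]
52^36 ≡ 63 (mod 109)  [q = 3: ≢ 1 ✓]
All checks pass, so 52 has order 108 and is a primitive root modulo 109.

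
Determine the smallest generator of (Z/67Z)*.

2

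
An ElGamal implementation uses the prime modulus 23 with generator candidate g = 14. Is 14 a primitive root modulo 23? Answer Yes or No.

φ(23) = 23 − 1 = 22 = 2 · 11.
Test 14^(22/q) mod 23 for each prime factor q of 22:
14^11 ≡ 22 (mod 23)  [q = 2: ≢ 1 ✓]
14^2 ≡ 12 (mod 23)  [q = 11: ≢ 1 ✓]
All checks pass, so 14 has order 22 and is a primitive root modulo 23.

Yes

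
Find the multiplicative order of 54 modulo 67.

Since 54 ∈ (Z/67Z)^×, its order divides φ(67) = 67 − 1 = 66 = 2 · 3 · 11.
Divisors of 66: 1, 2, 3, 6, 11, 22, 33, 66.
Evaluate successive powers at the divisors of 66:
54^1 ≡ 54 (mod 67)
54^2 ≡ 35 (mod 67)
54^3 ≡ 14 (mod 67)
54^6 ≡ 62 (mod 67)
54^11 ≡ 29 (mod 67)
54^22 ≡ 37 (mod 67)
54^33 ≡ 1 (mod 67) ✓
Hence ord(54) = 33.

33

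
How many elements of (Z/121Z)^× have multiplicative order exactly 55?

40

φ(121) = φ(11^2) = 11·(11−1) = 110 = 2 · 5 · 11.
Since (Z/121Z)^× is cyclic of order 110, the number of elements of order d is φ(d) when d | 110 and 0 otherwise.
55 = 5 · 11 divides 110, and φ(55) = 40.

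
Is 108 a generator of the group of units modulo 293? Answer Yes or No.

φ(293) = 293 − 1 = 292 = 2^2 · 73.
An element g generates (Z/293Z)^× iff g^(292/q) ≢ 1 (mod 293) for each prime q ∈ {2, 73}.
108^146 ≡ 292 (mod 293)  [q = 2: ≢ 1 ✓]
108^4 ≡ 206 (mod 293)  [q = 73: ≢ 1 ✓]
All checks pass, so 108 has order 292 and is a primitive root modulo 293.

Yes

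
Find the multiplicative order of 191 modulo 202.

100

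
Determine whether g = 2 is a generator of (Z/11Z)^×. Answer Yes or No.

φ(11) = 11 − 1 = 10 = 2 · 5.
2 is a primitive root mod 11 iff 2^(φ(11)/q) ≢ 1 for every prime q | φ(11), i.e. q ∈ {2, 5}.
2^5 ≡ 10 (mod 11)  [q = 2: ≢ 1 ✓]
2^2 ≡ 4 (mod 11)  [q = 5: ≢ 1 ✓]
None equal 1, so ord_11(2) = 10: 2 is a primitive root.

Yes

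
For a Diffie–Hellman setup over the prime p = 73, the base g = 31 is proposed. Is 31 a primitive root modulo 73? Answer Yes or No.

Yes

φ(73) = 73 − 1 = 72 = 2^3 · 3^2.
An element g generates (Z/73Z)^× iff g^(72/q) ≢ 1 (mod 73) for each prime q ∈ {2, 3}.
31^36 ≡ 72 (mod 73)  [q = 2: ≢ 1 ✓]
31^24 ≡ 64 (mod 73)  [q = 3: ≢ 1 ✓]
None equal 1, so ord_73(31) = 72: 31 is a primitive root.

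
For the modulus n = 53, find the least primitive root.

2

φ(53) = 53 − 1 = 52 = 2^2 · 13.
g is a primitive root iff g^(52/q) ≢ 1 (mod 53) for each prime q ∈ {2, 13}.
g = 2: 2^26 ≡ 52; 2^4 ≡ 16 — none is 1, so 2 is a primitive root.
The smallest primitive root modulo 53 is 2.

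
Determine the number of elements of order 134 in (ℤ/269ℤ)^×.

66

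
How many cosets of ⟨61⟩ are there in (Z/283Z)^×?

6

ord(61) | φ(283) = 283 − 1 = 282 = 2 · 3 · 47.
Divisors of 282: 1, 2, 3, 6, 47, 94, 141, 282.
Check 61^d mod 283 for each divisor in increasing order:
61^1 ≡ 61
61^2 ≡ 42
61^3 ≡ 15
61^6 ≡ 225
61^47 ≡ 1
Thus |⟨61⟩| = ord(61) = 47.
The index is φ(283) / ord(61) = 282 / 47 = 6.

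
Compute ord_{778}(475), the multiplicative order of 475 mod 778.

194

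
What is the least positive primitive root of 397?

5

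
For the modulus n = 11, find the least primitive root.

φ(11) = 11 − 1 = 10 = 2 · 5.
g is a primitive root iff g^(10/q) ≢ 1 (mod 11) for each prime q ∈ {2, 5}.
g = 2: 2^5 ≡ 10; 2^2 ≡ 4 — none is 1, so 2 is a primitive root.
Hence the least primitive root of 11 is 2.

2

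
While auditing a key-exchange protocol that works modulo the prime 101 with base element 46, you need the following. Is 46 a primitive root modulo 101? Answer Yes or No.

Yes

φ(101) = 101 − 1 = 100 = 2^2 · 5^2.
It suffices to check that the order of 46 is not a proper divisor of 100: compute 46^(100/q) for q ∈ {2, 5}.
46^50 ≡ 100 (mod 101)  [q = 2: ≢ 1 ✓]
46^20 ≡ 36 (mod 101)  [q = 5: ≢ 1 ✓]
Every test exponent gives a nontrivial residue, hence 46 generates the full group.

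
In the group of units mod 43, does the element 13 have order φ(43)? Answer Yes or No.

No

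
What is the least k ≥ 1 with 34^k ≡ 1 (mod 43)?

The order of 34 must divide φ(43) = 43 − 1 = 42 = 2 · 3 · 7.
Divisors of 42: 1, 2, 3, 6, 7, 14, 21, 42.
Compute 34^d (mod 43) for the divisors d until we hit 1:
34^1 ≡ 34 (mod 43)
34^2 ≡ 38 (mod 43)
34^3 ≡ 2 (mod 43)
34^6 ≡ 4 (mod 43)
34^7 ≡ 7 (mod 43)
34^14 ≡ 6 (mod 43)
34^21 ≡ 42 (mod 43)
34^42 ≡ 1 (mod 43) ✓
So ord_43(34) = 42.

42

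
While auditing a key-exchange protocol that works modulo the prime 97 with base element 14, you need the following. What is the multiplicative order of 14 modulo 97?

Since 14 ∈ (Z/97Z)^×, its order divides φ(97) = 97 − 1 = 96 = 2^5 · 3.
Divisors of 96: 1, 2, 3, 4, 6, 8, 12, 16, 24, 32, 48, 96.
Evaluate successive powers at the divisors of 96:
14^1 ≡ 14
14^2 ≡ 2
14^3 ≡ 28
14^4 ≡ 4
14^6 ≡ 8
14^8 ≡ 16
14^12 ≡ 64
14^16 ≡ 62
14^24 ≡ 22
14^32 ≡ 61
14^48 ≡ 96
14^96 ≡ 1
The smallest such exponent is 96, so the order of 14 is 96.

96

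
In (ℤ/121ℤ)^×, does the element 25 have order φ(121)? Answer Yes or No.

φ(121) = φ(11^2) = 11·(11−1) = 110 = 2 · 5 · 11.
An element g generates (Z/121Z)^× iff g^(110/q) ≢ 1 (mod 121) for each prime q ∈ {2, 5, 11}.
25^55 ≡ 1 (mod 121)  [q = 2: ≡ 1 ✗]
25^22 ≡ 9 (mod 121)  [q = 5: ≢ 1 ✓]
25^10 ≡ 34 (mod 121)  [q = 11: ≢ 1 ✓]
25^55 ≡ 1 shows ord(25) | 55, strictly less than φ(121); not a primitive root.

No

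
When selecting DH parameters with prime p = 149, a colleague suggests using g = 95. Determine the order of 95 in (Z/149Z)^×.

Since 95 ∈ (Z/149Z)^×, its order divides φ(149) = 149 − 1 = 148 = 2^2 · 37.
Divisors of 148: 1, 2, 4, 37, 74, 148.
Test each divisor d:
95^1 ≡ 95 (mod 149)
95^2 ≡ 85 (mod 149)
95^4 ≡ 73 (mod 149)
95^37 ≡ 1 (mod 149) ✓
The smallest such exponent is 37, so the order of 95 is 37.

37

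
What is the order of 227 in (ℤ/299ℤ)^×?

132

By Lagrange's theorem, ord_299(227) divides φ(299) = φ(13·23) = (13−1)·(23−1) = 12·22 = 264 = 2^3 · 3 · 11.
Divisors of 264: 1, 2, 3, 4, 6, 8, 11, 12, 22, 24, 33, 44, 66, 88, 132, 264.
Compute 227^d (mod 299) for the divisors d until we hit 1:
227^1 ≡ 227
227^2 ≡ 101
227^3 ≡ 203
227^4 ≡ 35
227^6 ≡ 246
227^8 ≡ 29
227^11 ≡ 206
227^12 ≡ 118
227^22 ≡ 277
227^24 ≡ 170
227^33 ≡ 252
227^44 ≡ 185
227^66 ≡ 116
227^88 ≡ 139
227^132 ≡ 1
The smallest such exponent is 132, so the order of 227 is 132.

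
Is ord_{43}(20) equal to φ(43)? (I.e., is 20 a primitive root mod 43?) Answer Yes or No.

Yes

φ(43) = 43 − 1 = 42 = 2 · 3 · 7.
An element g generates (Z/43Z)^× iff g^(42/q) ≢ 1 (mod 43) for each prime q ∈ {2, 3, 7}.
20^21 ≡ 42 (mod 43)  [q = 2: ≢ 1 ✓]
20^14 ≡ 36 (mod 43)  [q = 3: ≢ 1 ✓]
20^6 ≡ 4 (mod 43)  [q = 7: ≢ 1 ✓]
Every test exponent gives a nontrivial residue, hence 20 generates the full group.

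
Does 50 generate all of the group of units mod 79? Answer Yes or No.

No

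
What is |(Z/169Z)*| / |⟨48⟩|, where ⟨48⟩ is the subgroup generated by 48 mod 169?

By Lagrange's theorem, ord_169(48) divides φ(169) = φ(13^2) = 13·(13−1) = 156 = 2^2 · 3 · 13.
Divisors of 156: 1, 2, 3, 4, 6, 12, 13, 26, 39, 52, 78, 156.
Check 48^d mod 169 for each divisor in increasing order:
48^1 ≡ 48 (mod 169)
48^2 ≡ 107 (mod 169)
48^3 ≡ 66 (mod 169)
48^4 ≡ 126 (mod 169)
48^6 ≡ 131 (mod 169)
48^12 ≡ 92 (mod 169)
48^13 ≡ 22 (mod 169)
48^26 ≡ 146 (mod 169)
48^39 ≡ 1 (mod 169) ✓
Thus |⟨48⟩| = ord(48) = 39.
Index = |(Z/169Z)^×| / |⟨48⟩| = 156 / 39 = 4.

4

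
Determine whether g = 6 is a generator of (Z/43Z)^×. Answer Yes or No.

No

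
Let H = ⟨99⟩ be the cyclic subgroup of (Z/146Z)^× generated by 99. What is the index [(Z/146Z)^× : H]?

1

ord(99) | φ(146) = φ(2)·φ(73) = 1·72 = 72 = 2^3 · 3^2.
Divisors of 72: 1, 2, 3, 4, 6, 8, 9, 12, 18, 24, 36, 72.
Check 99^d mod 146 for each divisor in increasing order:
99^1 ≡ 99
99^2 ≡ 19
99^3 ≡ 129
99^4 ≡ 69
99^6 ≡ 143
99^8 ≡ 89
99^9 ≡ 51
99^12 ≡ 9
99^18 ≡ 119
99^24 ≡ 81
99^36 ≡ 145
99^72 ≡ 1
Thus |⟨99⟩| = ord(99) = 72.
The index is φ(146) / ord(99) = 72 / 72 = 1.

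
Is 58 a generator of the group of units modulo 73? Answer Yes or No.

φ(73) = 73 − 1 = 72 = 2^3 · 3^2.
Test 58^(72/q) mod 73 for each prime factor q of 72:
58^36 ≡ 72 (mod 73)  [q = 2: ≢ 1 ✓]
58^24 ≡ 8 (mod 73)  [q = 3: ≢ 1 ✓]
None equal 1, so ord_73(58) = 72: 58 is a primitive root.

Yes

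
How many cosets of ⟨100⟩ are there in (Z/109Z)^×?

2

The order of 100 must divide φ(109) = 109 − 1 = 108 = 2^2 · 3^3.
Divisors of 108: 1, 2, 3, 4, 6, 9, 12, 18, 27, 36, 54, 108.
Test each divisor d:
100^1 ≡ 100 (mod 109)
100^2 ≡ 81 (mod 109)
100^3 ≡ 34 (mod 109)
100^4 ≡ 21 (mod 109)
100^6 ≡ 66 (mod 109)
100^9 ≡ 64 (mod 109)
100^12 ≡ 105 (mod 109)
100^18 ≡ 63 (mod 109)
100^27 ≡ 108 (mod 109)
100^36 ≡ 45 (mod 109)
100^54 ≡ 1 (mod 109) ✓
So ord_109(100) = 54, hence |⟨100⟩| = 54.
The index is φ(109) / ord(100) = 108 / 54 = 2.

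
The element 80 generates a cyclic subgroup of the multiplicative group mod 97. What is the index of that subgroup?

1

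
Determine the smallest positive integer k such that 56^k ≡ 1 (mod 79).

6

The order of 56 must divide φ(79) = 79 − 1 = 78 = 2 · 3 · 13.
Divisors of 78: 1, 2, 3, 6, 13, 26, 39, 78.
Test each divisor d:
56^1 ≡ 56 (mod 79)
56^2 ≡ 55 (mod 79)
56^3 ≡ 78 (mod 79)
56^6 ≡ 1 (mod 79) ✓
Hence ord(56) = 6.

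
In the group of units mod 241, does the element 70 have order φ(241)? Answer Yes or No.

φ(241) = 241 − 1 = 240 = 2^4 · 3 · 5.
Test 70^(240/q) mod 241 for each prime factor q of 240:
70^120 ≡ 240 (mod 241)  [q = 2: ≢ 1 ✓]
70^80 ≡ 225 (mod 241)  [q = 3: ≢ 1 ✓]
70^48 ≡ 98 (mod 241)  [q = 5: ≢ 1 ✓]
All checks pass, so 70 has order 240 and is a primitive root modulo 241.

Yes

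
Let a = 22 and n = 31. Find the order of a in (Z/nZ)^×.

30

Since 22 ∈ (Z/31Z)^×, its order divides φ(31) = 31 − 1 = 30 = 2 · 3 · 5.
Divisors of 30: 1, 2, 3, 5, 6, 10, 15, 30.
Check 22^d mod 31 for each divisor in increasing order:
22^1 ≡ 22 (mod 31)
22^2 ≡ 19 (mod 31)
22^3 ≡ 15 (mod 31)
22^5 ≡ 6 (mod 31)
22^6 ≡ 8 (mod 31)
22^10 ≡ 5 (mod 31)
22^15 ≡ 30 (mod 31)
22^30 ≡ 1 (mod 31) ✓
The smallest such exponent is 30, so the order of 22 is 30.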